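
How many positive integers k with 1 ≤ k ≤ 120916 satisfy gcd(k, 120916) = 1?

54432

Prime factorization: 120916 = 2^2 × 19 × 37 × 43.
φ(2^2) = 2^2 − 2^1 = 4 − 2 = 2.
φ(19) = 19 − 1 = 18.
φ(37) = 37 − 1 = 36.
φ(43) = 43 − 1 = 42.
Since φ is multiplicative, φ(120916) = 2 · 18 · 36 · 42 = 54432.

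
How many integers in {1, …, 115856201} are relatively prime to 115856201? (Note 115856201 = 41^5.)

113030440

φ(41^5) = 41^4·(41−1) = 2825761·40 = 113030440.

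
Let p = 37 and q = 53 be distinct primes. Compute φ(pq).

φ(pq) = (p−1)(q−1) = 36 · 52 = 1872.

1872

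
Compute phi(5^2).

φ(25) = 25 · (1 − 1/5)
       = 25 · 4/5 = 20.

20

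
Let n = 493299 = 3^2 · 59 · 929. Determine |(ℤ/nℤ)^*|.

322944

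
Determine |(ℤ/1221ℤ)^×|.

720

1221 = 3 × 11 × 37.
φ(1221) = 1221 · (1 − 1/3) · (1 − 1/11) · (1 − 1/37)
       = 1221 · 720/1221 = 720.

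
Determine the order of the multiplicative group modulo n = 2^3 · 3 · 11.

φ(264) = 264 · (1 − 1/2) · (1 − 1/3) · (1 − 1/11)
       = 264 · 20/66 = 80.

80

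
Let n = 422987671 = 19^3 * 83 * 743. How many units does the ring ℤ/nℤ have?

395364312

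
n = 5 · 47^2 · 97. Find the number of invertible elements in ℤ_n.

830208

φ(1071365) = 1071365 · (1 − 1/5) · (1 − 1/47) · (1 − 1/97)
       = 1071365 · 17664/22795 = 830208.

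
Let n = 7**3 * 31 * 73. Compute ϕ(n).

φ(776209) = 776209 · (1 − 1/7) · (1 − 1/31) · (1 − 1/73)
       = 776209 · 12960/15841 = 635040.

635040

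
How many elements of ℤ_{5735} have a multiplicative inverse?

Factor 5735: 5735 = 5 × 31 × 37.
φ(5) = 5 − 1 = 4.
φ(31) = 31 − 1 = 30.
φ(37) = 37 − 1 = 36.
φ(5735) = 4 × 30 × 36 = 4320.

4320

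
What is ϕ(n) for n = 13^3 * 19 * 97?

3504384

φ(4049071) = 4049071 · (1 − 1/13) · (1 − 1/19) · (1 − 1/97)
       = 4049071 · 20736/23959 = 3504384.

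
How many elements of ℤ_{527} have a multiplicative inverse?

480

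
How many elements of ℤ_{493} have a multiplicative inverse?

448

Prime factorization: 493 = 17 * 29.
φ(17) = 17 − 1 = 16.
φ(29) = 29 − 1 = 28.
Since φ is multiplicative, φ(493) = 16 · 28 = 448.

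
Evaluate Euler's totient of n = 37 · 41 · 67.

95040

φ(37) = 37 − 1 = 36.
φ(41) = 41 − 1 = 40.
φ(67) = 67 − 1 = 66.
φ(101639) = 36 × 40 × 66 = 95040.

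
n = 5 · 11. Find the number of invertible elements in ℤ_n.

40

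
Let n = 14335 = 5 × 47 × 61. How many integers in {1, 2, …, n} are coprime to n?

11040

φ(14335) = 14335 · (1 − 1/5) · (1 − 1/47) · (1 − 1/61)
       = 14335 · 11040/14335 = 11040.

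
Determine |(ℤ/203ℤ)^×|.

203 = 7 * 29.
φ(7) = 7 − 1 = 6.
φ(29) = 29 − 1 = 28.
φ(203) = 6 × 28 = 168.

168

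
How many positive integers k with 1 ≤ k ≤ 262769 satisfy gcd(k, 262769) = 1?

First factor: 262769 = 13 · 17 · 29 · 41.
φ(13) = 13 − 1 = 12.
φ(17) = 17 − 1 = 16.
φ(29) = 29 − 1 = 28.
φ(41) = 41 − 1 = 40.
Since φ is multiplicative, φ(262769) = 12 · 16 · 28 · 40 = 215040.

215040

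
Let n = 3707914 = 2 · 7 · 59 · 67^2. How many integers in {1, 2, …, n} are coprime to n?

φ(2) = 2 − 1 = 1.
φ(7) = 7 − 1 = 6.
φ(59) = 59 − 1 = 58.
φ(67^2) = 67^1·(67−1) = 67·66 = 4422.
Multiply: 1 · 6 · 58 · 4422 = 1538856.

1538856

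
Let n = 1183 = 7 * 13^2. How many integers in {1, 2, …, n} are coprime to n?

936

φ(1183) = 1183 · (1 − 1/7) · (1 − 1/13)
       = 1183 · 72/91 = 936.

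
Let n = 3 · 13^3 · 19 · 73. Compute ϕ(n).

5256576

φ(9141717) = 9141717 · (1 − 1/3) · (1 − 1/13) · (1 − 1/19) · (1 − 1/73)
       = 9141717 · 31104/54093 = 5256576.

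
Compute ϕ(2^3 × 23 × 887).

φ(163208) = 163208 · (1 − 1/2) · (1 − 1/23) · (1 − 1/887)
       = 163208 · 19492/40802 = 77968.

77968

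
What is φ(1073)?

1008

First factor: 1073 = 29 · 37.
φ(1073) = 1073 · (1 − 1/29) · (1 − 1/37)
       = 1073 · 1008/1073 = 1008.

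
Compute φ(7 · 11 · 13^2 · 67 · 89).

54362880

φ(77596519) = 77596519 · (1 − 1/7) · (1 − 1/11) · (1 − 1/13) · (1 − 1/67) · (1 − 1/89)
       = 77596519 · 4181760/5968963 = 54362880.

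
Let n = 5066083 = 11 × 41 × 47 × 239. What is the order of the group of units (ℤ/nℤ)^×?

4379200

φ(11) = 11 − 1 = 10.
φ(41) = 41 − 1 = 40.
φ(47) = 47 − 1 = 46.
φ(239) = 239 − 1 = 238.
Since φ is multiplicative, φ(5066083) = 10 · 40 · 46 · 238 = 4379200.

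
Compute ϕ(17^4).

φ(17^4) = 17^3·(17−1) = 4913·16 = 78608.

78608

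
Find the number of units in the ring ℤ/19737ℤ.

First factor: 19737 = 3^3 · 17 · 43.
φ(3^3) = 3^3 − 3^2 = 27 − 9 = 18.
φ(17) = 17 − 1 = 16.
φ(43) = 43 − 1 = 42.
φ(19737) = 18 × 16 × 42 = 12096.

12096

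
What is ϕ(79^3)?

486798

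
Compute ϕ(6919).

First factor: 6919 = 11 · 17 · 37.
φ(11) = 11 − 1 = 10.
φ(17) = 17 − 1 = 16.
φ(37) = 37 − 1 = 36.
φ(6919) = 10 × 16 × 36 = 5760.

5760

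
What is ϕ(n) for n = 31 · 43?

φ(1333) = 1333 · (1 − 1/31) · (1 − 1/43)
       = 1333 · 1260/1333 = 1260.

1260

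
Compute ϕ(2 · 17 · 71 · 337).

376320

φ(2) = 2 − 1 = 1.
φ(17) = 17 − 1 = 16.
φ(71) = 71 − 1 = 70.
φ(337) = 337 − 1 = 336.
Since φ is multiplicative, φ(813518) = 1 · 16 · 70 · 336 = 376320.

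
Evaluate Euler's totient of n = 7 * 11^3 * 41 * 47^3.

29508705600

φ(39660074531) = 39660074531 · (1 − 1/7) · (1 − 1/11) · (1 − 1/41) · (1 − 1/47)
       = 39660074531 · 110400/148379 = 29508705600.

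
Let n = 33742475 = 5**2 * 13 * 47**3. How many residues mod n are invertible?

φ(33742475) = 33742475 · (1 − 1/5) · (1 − 1/13) · (1 − 1/47)
       = 33742475 · 2208/3055 = 24387360.

24387360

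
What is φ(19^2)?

342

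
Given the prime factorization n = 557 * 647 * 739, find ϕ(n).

265071888

φ(266320081) = 266320081 · (1 − 1/557) · (1 − 1/647) · (1 − 1/739)
       = 266320081 · 265071888/266320081 = 265071888.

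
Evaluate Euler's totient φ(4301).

Factor 4301: 4301 = 11 · 17 · 23.
φ(11) = 11 − 1 = 10.
φ(17) = 17 − 1 = 16.
φ(23) = 23 − 1 = 22.
φ(4301) = 10 × 16 × 22 = 3520.

3520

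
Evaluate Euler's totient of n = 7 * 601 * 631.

2268000

φ(2654617) = 2654617 · (1 − 1/7) · (1 − 1/601) · (1 − 1/631)
       = 2654617 · 2268000/2654617 = 2268000.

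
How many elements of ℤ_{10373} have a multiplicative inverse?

8800

10373 = 11 × 23 × 41.
φ(10373) = 10373 · (1 − 1/11) · (1 − 1/23) · (1 − 1/41)
       = 10373 · 8800/10373 = 8800.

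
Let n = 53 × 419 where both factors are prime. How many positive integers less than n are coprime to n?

φ(pq) = (p−1)(q−1) = 52 · 418 = 21736.

21736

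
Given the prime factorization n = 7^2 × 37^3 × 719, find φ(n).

1486208304

φ(1784555843) = 1784555843 · (1 − 1/7) · (1 − 1/37) · (1 − 1/719)
       = 1784555843 · 155088/186221 = 1486208304.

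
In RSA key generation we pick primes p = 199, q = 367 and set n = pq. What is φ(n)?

72468

φ(pq) = (p−1)(q−1) = 198 · 366 = 72468.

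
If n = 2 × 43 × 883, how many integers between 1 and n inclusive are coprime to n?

φ(75938) = 75938 · (1 − 1/2) · (1 − 1/43) · (1 − 1/883)
       = 75938 · 37044/75938 = 37044.

37044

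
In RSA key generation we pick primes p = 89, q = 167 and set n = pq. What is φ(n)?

14608

φ(n) = (p − 1)(q − 1) = (89−1)(167−1) = 88·166 = 14608.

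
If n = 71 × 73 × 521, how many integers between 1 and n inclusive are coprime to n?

φ(71) = 71 − 1 = 70.
φ(73) = 73 − 1 = 72.
φ(521) = 521 − 1 = 520.
Multiply: 70 · 72 · 520 = 2620800.

2620800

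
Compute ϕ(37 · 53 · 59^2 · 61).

φ(416400701) = 416400701 · (1 − 1/37) · (1 − 1/53) · (1 − 1/59) · (1 − 1/61)
       = 416400701 · 6514560/7057639 = 384359040.

384359040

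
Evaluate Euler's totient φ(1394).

640

Factor 1394: 1394 = 2 · 17 · 41.
φ(1394) = 1394 · (1 − 1/2) · (1 − 1/17) · (1 − 1/41)
       = 1394 · 640/1394 = 640.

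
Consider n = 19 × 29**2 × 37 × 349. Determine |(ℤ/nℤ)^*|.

183109248

φ(19) = 19 − 1 = 18.
φ(29^2) = 29^2 − 29^1 = 841 − 29 = 812.
φ(37) = 37 − 1 = 36.
φ(349) = 349 − 1 = 348.
φ(206336827) = 18 × 812 × 36 × 348 = 183109248.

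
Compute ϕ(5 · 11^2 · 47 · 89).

φ(5) = 5 − 1 = 4.
φ(11^2) = 11^1·(11−1) = 11·10 = 110.
φ(47) = 47 − 1 = 46.
φ(89) = 89 − 1 = 88.
Multiply: 4 · 110 · 46 · 88 = 1781120.

1781120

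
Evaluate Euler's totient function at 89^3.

697048

φ(89^3) = 89^3 − 89^2 = 704969 − 7921 = 697048.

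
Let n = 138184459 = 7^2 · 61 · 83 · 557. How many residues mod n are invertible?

114891840

φ(138184459) = 138184459 · (1 − 1/7) · (1 − 1/61) · (1 − 1/83) · (1 − 1/557)
       = 138184459 · 16413120/19740637 = 114891840.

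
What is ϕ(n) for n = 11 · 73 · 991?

φ(11) = 11 − 1 = 10.
φ(73) = 73 − 1 = 72.
φ(991) = 991 − 1 = 990.
φ(795773) = 10 × 72 × 990 = 712800.

712800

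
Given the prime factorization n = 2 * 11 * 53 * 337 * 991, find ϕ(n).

172972800

φ(389405522) = 389405522 · (1 − 1/2) · (1 − 1/11) · (1 − 1/53) · (1 − 1/337) · (1 − 1/991)
       = 389405522 · 172972800/389405522 = 172972800.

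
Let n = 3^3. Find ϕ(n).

φ(27) = 27 · (1 − 1/3)
       = 27 · 2/3 = 18.

18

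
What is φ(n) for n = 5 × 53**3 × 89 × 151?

7712390400

φ(5) = 5 − 1 = 4.
φ(53^3) = 53^3 − 53^2 = 148877 − 2809 = 146068.
φ(89) = 89 − 1 = 88.
φ(151) = 151 − 1 = 150.
φ(10003790015) = 4 × 146068 × 88 × 150 = 7712390400.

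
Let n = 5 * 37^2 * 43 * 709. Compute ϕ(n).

158433408

φ(5) = 5 − 1 = 4.
φ(37^2) = 37^2 − 37^1 = 1369 − 37 = 1332.
φ(43) = 43 − 1 = 42.
φ(709) = 709 − 1 = 708.
Since φ is multiplicative, φ(208683515) = 4 · 1332 · 42 · 708 = 158433408.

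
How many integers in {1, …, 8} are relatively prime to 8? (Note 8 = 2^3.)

4

φ(8) = 8 · (1 − 1/2)
       = 8 · 1/2 = 4.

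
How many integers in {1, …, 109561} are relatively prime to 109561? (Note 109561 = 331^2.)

φ(109561) = 109561 · (1 − 1/331)
       = 109561 · 330/331 = 109230.

109230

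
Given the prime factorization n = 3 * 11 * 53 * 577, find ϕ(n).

φ(3) = 3 − 1 = 2.
φ(11) = 11 − 1 = 10.
φ(53) = 53 − 1 = 52.
φ(577) = 577 − 1 = 576.
Since φ is multiplicative, φ(1009173) = 2 · 10 · 52 · 576 = 599040.

599040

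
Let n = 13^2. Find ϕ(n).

φ(169) = 169 · (1 − 1/13)
       = 169 · 12/13 = 156.

156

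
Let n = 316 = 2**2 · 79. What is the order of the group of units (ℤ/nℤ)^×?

156

φ(2^2) = 2^1·(2−1) = 2·1 = 2.
φ(79) = 79 − 1 = 78.
φ(316) = 2 × 78 = 156.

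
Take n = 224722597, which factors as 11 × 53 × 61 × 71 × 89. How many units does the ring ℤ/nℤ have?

192192000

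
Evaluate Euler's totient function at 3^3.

18

φ(27) = 27 · (1 − 1/3)
       = 27 · 2/3 = 18.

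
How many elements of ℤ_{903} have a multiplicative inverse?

Prime factorization: 903 = 3 × 7 × 43.
φ(903) = 903 · (1 − 1/3) · (1 − 1/7) · (1 − 1/43)
       = 903 · 504/903 = 504.

504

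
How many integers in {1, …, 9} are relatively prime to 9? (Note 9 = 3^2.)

φ(9) = 9 · (1 − 1/3)
       = 9 · 2/3 = 6.

6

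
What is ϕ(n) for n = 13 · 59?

696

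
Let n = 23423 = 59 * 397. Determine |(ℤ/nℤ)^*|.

22968

φ(23423) = 23423 · (1 − 1/59) · (1 − 1/397)
       = 23423 · 22968/23423 = 22968.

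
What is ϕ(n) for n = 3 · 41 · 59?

φ(3) = 3 − 1 = 2.
φ(41) = 41 − 1 = 40.
φ(59) = 59 − 1 = 58.
φ(7257) = 2 × 40 × 58 = 4640.

4640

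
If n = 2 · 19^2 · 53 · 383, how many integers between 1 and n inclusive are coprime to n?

6793488

φ(2) = 2 − 1 = 1.
φ(19^2) = 19^2 − 19^1 = 361 − 19 = 342.
φ(53) = 53 − 1 = 52.
φ(383) = 383 − 1 = 382.
Multiply: 1 · 342 · 52 · 382 = 6793488.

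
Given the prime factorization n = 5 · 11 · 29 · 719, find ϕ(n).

804160

φ(5) = 5 − 1 = 4.
φ(11) = 11 − 1 = 10.
φ(29) = 29 − 1 = 28.
φ(719) = 719 − 1 = 718.
Since φ is multiplicative, φ(1146805) = 4 · 10 · 28 · 718 = 804160.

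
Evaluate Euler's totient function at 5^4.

500

φ(625) = 625 · (1 − 1/5)
       = 625 · 4/5 = 500.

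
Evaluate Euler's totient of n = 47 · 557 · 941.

24041440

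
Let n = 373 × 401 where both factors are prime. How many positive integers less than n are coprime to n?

148800

For distinct primes, φ(pq) = (p−1)(q−1) = 372 × 400 = 148800.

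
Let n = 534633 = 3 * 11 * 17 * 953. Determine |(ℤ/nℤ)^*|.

φ(3) = 3 − 1 = 2.
φ(11) = 11 − 1 = 10.
φ(17) = 17 − 1 = 16.
φ(953) = 953 − 1 = 952.
Multiply: 2 · 10 · 16 · 952 = 304640.

304640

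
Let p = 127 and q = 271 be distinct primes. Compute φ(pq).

34020

φ(127) = 127 − 1 = 126.
φ(271) = 271 − 1 = 270.
Since φ is multiplicative, φ(34417) = 126 · 270 = 34020.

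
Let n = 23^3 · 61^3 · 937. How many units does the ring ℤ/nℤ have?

φ(2587692123899) = 2587692123899 · (1 − 1/23) · (1 − 1/61) · (1 − 1/937)
       = 2587692123899 · 1235520/1314611 = 2432008687680.

2432008687680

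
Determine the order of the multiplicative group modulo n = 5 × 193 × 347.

265728

φ(334855) = 334855 · (1 − 1/5) · (1 − 1/193) · (1 − 1/347)
       = 334855 · 265728/334855 = 265728.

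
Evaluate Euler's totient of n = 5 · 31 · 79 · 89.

823680

φ(5) = 5 − 1 = 4.
φ(31) = 31 − 1 = 30.
φ(79) = 79 − 1 = 78.
φ(89) = 89 − 1 = 88.
Since φ is multiplicative, φ(1089805) = 4 · 30 · 78 · 88 = 823680.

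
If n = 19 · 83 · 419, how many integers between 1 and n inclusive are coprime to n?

φ(660763) = 660763 · (1 − 1/19) · (1 − 1/83) · (1 − 1/419)
       = 660763 · 616968/660763 = 616968.

616968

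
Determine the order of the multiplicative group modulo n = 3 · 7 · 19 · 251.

54000

φ(3) = 3 − 1 = 2.
φ(7) = 7 − 1 = 6.
φ(19) = 19 − 1 = 18.
φ(251) = 251 − 1 = 250.
Since φ is multiplicative, φ(100149) = 2 · 6 · 18 · 250 = 54000.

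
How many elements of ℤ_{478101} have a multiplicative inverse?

First factor: 478101 = 3 · 13^2 · 23 · 41.
φ(3) = 3 − 1 = 2.
φ(13^2) = 13^2 − 13^1 = 169 − 13 = 156.
φ(23) = 23 − 1 = 22.
φ(41) = 41 − 1 = 40.
φ(478101) = 2 × 156 × 22 × 40 = 274560.

274560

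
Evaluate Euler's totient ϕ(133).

108

Prime factorization: 133 = 7 × 19.
φ(133) = 133 · (1 − 1/7) · (1 − 1/19)
       = 133 · 108/133 = 108.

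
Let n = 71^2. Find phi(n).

φ(71^2) = 71^2 − 71^1 = 5041 − 71 = 4970.

4970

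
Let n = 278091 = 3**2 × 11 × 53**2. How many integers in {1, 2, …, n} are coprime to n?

φ(278091) = 278091 · (1 − 1/3) · (1 − 1/11) · (1 − 1/53)
       = 278091 · 1040/1749 = 165360.

165360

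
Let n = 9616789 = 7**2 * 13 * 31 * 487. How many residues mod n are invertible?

7348320

φ(9616789) = 9616789 · (1 − 1/7) · (1 − 1/13) · (1 − 1/31) · (1 − 1/487)
       = 9616789 · 1049760/1373827 = 7348320.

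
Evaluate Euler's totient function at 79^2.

φ(79^2) = 79^1·(79−1) = 79·78 = 6162.

6162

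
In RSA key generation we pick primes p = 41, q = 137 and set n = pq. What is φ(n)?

φ(41) = 41 − 1 = 40.
φ(137) = 137 − 1 = 136.
Since φ is multiplicative, φ(5617) = 40 · 136 = 5440.

5440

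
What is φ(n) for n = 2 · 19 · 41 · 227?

φ(2) = 2 − 1 = 1.
φ(19) = 19 − 1 = 18.
φ(41) = 41 − 1 = 40.
φ(227) = 227 − 1 = 226.
Multiply: 1 · 18 · 40 · 226 = 162720.

162720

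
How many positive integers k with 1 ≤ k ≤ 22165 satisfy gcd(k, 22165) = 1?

14400

22165 = 5 · 11 · 13 · 31.
φ(5) = 5 − 1 = 4.
φ(11) = 11 − 1 = 10.
φ(13) = 13 − 1 = 12.
φ(31) = 31 − 1 = 30.
Since φ is multiplicative, φ(22165) = 4 · 10 · 12 · 30 = 14400.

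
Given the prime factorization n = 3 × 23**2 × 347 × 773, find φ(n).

270317344

φ(3) = 3 − 1 = 2.
φ(23^2) = 23^2 − 23^1 = 529 − 23 = 506.
φ(347) = 347 − 1 = 346.
φ(773) = 773 − 1 = 772.
Since φ is multiplicative, φ(425682597) = 2 · 506 · 346 · 772 = 270317344.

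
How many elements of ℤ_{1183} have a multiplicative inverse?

936

Factor 1183: 1183 = 7 * 13^2.
φ(1183) = 1183 · (1 − 1/7) · (1 − 1/13)
       = 1183 · 72/91 = 936.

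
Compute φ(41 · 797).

φ(41) = 41 − 1 = 40.
φ(797) = 797 − 1 = 796.
φ(32677) = 40 × 796 = 31840.

31840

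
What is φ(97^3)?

903264

φ(912673) = 912673 · (1 − 1/97)
       = 912673 · 96/97 = 903264.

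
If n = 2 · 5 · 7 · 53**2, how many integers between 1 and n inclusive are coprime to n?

66144

φ(2) = 2 − 1 = 1.
φ(5) = 5 − 1 = 4.
φ(7) = 7 − 1 = 6.
φ(53^2) = 53^1·(53−1) = 53·52 = 2756.
φ(196630) = 1 × 4 × 6 × 2756 = 66144.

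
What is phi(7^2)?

φ(7^2) = 7^2 − 7^1 = 49 − 7 = 42.

42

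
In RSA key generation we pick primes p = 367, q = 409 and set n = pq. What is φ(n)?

φ(n) = (p − 1)(q − 1) = (367−1)(409−1) = 366·408 = 149328.

149328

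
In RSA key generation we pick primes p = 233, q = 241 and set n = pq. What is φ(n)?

55680

For distinct primes, φ(pq) = (p−1)(q−1) = 232 × 240 = 55680.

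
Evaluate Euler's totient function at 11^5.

φ(11^5) = 11^5 − 11^4 = 161051 − 14641 = 146410.

146410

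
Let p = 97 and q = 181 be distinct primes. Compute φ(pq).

17280

φ(pq) = (p−1)(q−1) = 96 · 180 = 17280.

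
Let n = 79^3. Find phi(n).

φ(79^3) = 79^2·(79−1) = 6241·78 = 486798.

486798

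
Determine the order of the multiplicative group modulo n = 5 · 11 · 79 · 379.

φ(1646755) = 1646755 · (1 − 1/5) · (1 − 1/11) · (1 − 1/79) · (1 − 1/379)
       = 1646755 · 1179360/1646755 = 1179360.

1179360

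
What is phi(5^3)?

φ(5^3) = 5^3 − 5^2 = 125 − 25 = 100.

100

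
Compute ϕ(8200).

Prime factorization: 8200 = 2^3 × 5^2 × 41.
φ(2^3) = 2^3 − 2^2 = 8 − 4 = 4.
φ(5^2) = 5^2 − 5^1 = 25 − 5 = 20.
φ(41) = 41 − 1 = 40.
φ(8200) = 4 × 20 × 40 = 3200.

3200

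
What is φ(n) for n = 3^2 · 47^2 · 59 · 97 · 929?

67027673088

φ(105700656627) = 105700656627 · (1 − 1/3) · (1 − 1/47) · (1 − 1/59) · (1 − 1/97) · (1 − 1/929)
       = 105700656627 · 475373568/749650047 = 67027673088.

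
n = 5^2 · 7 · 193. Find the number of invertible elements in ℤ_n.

23040

φ(5^2) = 5^1·(5−1) = 5·4 = 20.
φ(7) = 7 − 1 = 6.
φ(193) = 193 − 1 = 192.
Multiply: 20 · 6 · 192 = 23040.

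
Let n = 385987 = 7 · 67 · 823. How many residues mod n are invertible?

325512

φ(385987) = 385987 · (1 − 1/7) · (1 − 1/67) · (1 − 1/823)
       = 385987 · 325512/385987 = 325512.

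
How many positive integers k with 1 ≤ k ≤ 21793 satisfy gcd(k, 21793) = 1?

Factor 21793: 21793 = 19 × 31 × 37.
φ(19) = 19 − 1 = 18.
φ(31) = 31 − 1 = 30.
φ(37) = 37 − 1 = 36.
φ(21793) = 18 × 30 × 36 = 19440.

19440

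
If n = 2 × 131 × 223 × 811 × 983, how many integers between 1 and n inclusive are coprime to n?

φ(46577966738) = 46577966738 · (1 − 1/2) · (1 − 1/131) · (1 − 1/223) · (1 − 1/811) · (1 − 1/983)
       = 46577966738 · 22955821200/46577966738 = 22955821200.

22955821200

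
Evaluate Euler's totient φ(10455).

Prime factorization: 10455 = 3 · 5 · 17 · 41.
φ(10455) = 10455 · (1 − 1/3) · (1 − 1/5) · (1 − 1/17) · (1 − 1/41)
       = 10455 · 5120/10455 = 5120.

5120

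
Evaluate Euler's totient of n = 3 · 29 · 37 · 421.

φ(3) = 3 − 1 = 2.
φ(29) = 29 − 1 = 28.
φ(37) = 37 − 1 = 36.
φ(421) = 421 − 1 = 420.
Since φ is multiplicative, φ(1355199) = 2 · 28 · 36 · 420 = 846720.

846720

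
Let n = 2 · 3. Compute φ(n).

φ(6) = 6 · (1 − 1/2) · (1 − 1/3)
       = 6 · 2/6 = 2.

2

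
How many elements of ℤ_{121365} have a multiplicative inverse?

60480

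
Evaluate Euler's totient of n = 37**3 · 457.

22473504

φ(37^3) = 37^3 − 37^2 = 50653 − 1369 = 49284.
φ(457) = 457 − 1 = 456.
Multiply: 49284 · 456 = 22473504.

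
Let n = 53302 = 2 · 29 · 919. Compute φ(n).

25704

φ(2) = 2 − 1 = 1.
φ(29) = 29 − 1 = 28.
φ(919) = 919 − 1 = 918.
φ(53302) = 1 × 28 × 918 = 25704.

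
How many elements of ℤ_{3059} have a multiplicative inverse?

2376

Factor 3059: 3059 = 7 × 19 × 23.
φ(7) = 7 − 1 = 6.
φ(19) = 19 − 1 = 18.
φ(23) = 23 − 1 = 22.
φ(3059) = 6 × 18 × 22 = 2376.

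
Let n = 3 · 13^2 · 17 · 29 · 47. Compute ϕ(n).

φ(3) = 3 − 1 = 2.
φ(13^2) = 13^2 − 13^1 = 169 − 13 = 156.
φ(17) = 17 − 1 = 16.
φ(29) = 29 − 1 = 28.
φ(47) = 47 − 1 = 46.
φ(11747697) = 2 × 156 × 16 × 28 × 46 = 6429696.

6429696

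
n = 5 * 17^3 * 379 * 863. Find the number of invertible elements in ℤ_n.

φ(5) = 5 − 1 = 4.
φ(17^3) = 17^2·(17−1) = 289·16 = 4624.
φ(379) = 379 − 1 = 378.
φ(863) = 863 − 1 = 862.
Multiply: 4 · 4624 · 378 · 862 = 6026662656.

6026662656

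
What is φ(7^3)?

φ(343) = 343 · (1 − 1/7)
       = 343 · 6/7 = 294.

294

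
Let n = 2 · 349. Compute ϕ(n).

348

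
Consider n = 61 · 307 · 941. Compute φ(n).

φ(61) = 61 − 1 = 60.
φ(307) = 307 − 1 = 306.
φ(941) = 941 − 1 = 940.
φ(17622107) = 60 × 306 × 940 = 17258400.

17258400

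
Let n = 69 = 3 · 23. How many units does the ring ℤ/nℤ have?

φ(69) = 69 · (1 − 1/3) · (1 − 1/23)
       = 69 · 44/69 = 44.

44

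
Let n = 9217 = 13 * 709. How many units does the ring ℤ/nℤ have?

φ(9217) = 9217 · (1 − 1/13) · (1 − 1/709)
       = 9217 · 8496/9217 = 8496.

8496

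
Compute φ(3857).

3024

Prime factorization: 3857 = 7 × 19 × 29.
φ(3857) = 3857 · (1 − 1/7) · (1 − 1/19) · (1 − 1/29)
       = 3857 · 3024/3857 = 3024.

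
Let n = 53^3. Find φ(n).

146068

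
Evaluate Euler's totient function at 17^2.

272

φ(289) = 289 · (1 − 1/17)
       = 289 · 16/17 = 272.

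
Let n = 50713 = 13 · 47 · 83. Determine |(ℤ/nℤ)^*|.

φ(50713) = 50713 · (1 − 1/13) · (1 − 1/47) · (1 − 1/83)
       = 50713 · 45264/50713 = 45264.

45264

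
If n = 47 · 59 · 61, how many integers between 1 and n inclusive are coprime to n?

160080

φ(47) = 47 − 1 = 46.
φ(59) = 59 − 1 = 58.
φ(61) = 61 − 1 = 60.
Multiply: 46 · 58 · 60 = 160080.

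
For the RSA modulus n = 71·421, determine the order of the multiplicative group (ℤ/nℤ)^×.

29400

φ(29891) = 29891 · (1 − 1/71) · (1 − 1/421)
       = 29891 · 29400/29891 = 29400.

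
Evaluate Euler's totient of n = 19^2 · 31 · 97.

984960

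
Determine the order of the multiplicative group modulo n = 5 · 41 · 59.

9280

φ(12095) = 12095 · (1 − 1/5) · (1 − 1/41) · (1 − 1/59)
       = 12095 · 9280/12095 = 9280.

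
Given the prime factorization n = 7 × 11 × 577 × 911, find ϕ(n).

31449600

φ(7) = 7 − 1 = 6.
φ(11) = 11 − 1 = 10.
φ(577) = 577 − 1 = 576.
φ(911) = 911 − 1 = 910.
Since φ is multiplicative, φ(40474819) = 6 · 10 · 576 · 910 = 31449600.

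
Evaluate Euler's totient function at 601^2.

φ(601^2) = 601^2 − 601^1 = 361201 − 601 = 360600.

360600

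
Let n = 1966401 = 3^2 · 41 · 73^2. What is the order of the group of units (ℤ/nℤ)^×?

φ(3^2) = 3^1·(3−1) = 3·2 = 6.
φ(41) = 41 − 1 = 40.
φ(73^2) = 73^1·(73−1) = 73·72 = 5256.
φ(1966401) = 6 × 40 × 5256 = 1261440.

1261440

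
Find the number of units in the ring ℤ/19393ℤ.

16800

First factor: 19393 = 11 · 41 · 43.
φ(11) = 11 − 1 = 10.
φ(41) = 41 − 1 = 40.
φ(43) = 43 − 1 = 42.
Since φ is multiplicative, φ(19393) = 10 · 40 · 42 = 16800.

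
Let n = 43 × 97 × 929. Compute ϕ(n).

φ(43) = 43 − 1 = 42.
φ(97) = 97 − 1 = 96.
φ(929) = 929 − 1 = 928.
Since φ is multiplicative, φ(3874859) = 42 · 96 · 928 = 3741696.

3741696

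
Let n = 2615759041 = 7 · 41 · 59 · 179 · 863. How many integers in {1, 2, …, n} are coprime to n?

2135829120

φ(7) = 7 − 1 = 6.
φ(41) = 41 − 1 = 40.
φ(59) = 59 − 1 = 58.
φ(179) = 179 − 1 = 178.
φ(863) = 863 − 1 = 862.
φ(2615759041) = 6 × 40 × 58 × 178 × 862 = 2135829120.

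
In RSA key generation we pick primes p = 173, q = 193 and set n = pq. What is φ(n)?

33024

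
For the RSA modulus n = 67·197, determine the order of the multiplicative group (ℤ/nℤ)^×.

For distinct primes, φ(pq) = (p−1)(q−1) = 66 × 196 = 12936.

12936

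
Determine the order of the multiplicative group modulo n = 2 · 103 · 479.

φ(2) = 2 − 1 = 1.
φ(103) = 103 − 1 = 102.
φ(479) = 479 − 1 = 478.
φ(98674) = 1 × 102 × 478 = 48756.

48756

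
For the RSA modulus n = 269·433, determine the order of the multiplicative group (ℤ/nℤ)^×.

115776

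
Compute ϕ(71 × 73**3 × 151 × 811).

φ(71) = 71 − 1 = 70.
φ(73^3) = 73^3 − 73^2 = 389017 − 5329 = 383688.
φ(151) = 151 − 1 = 150.
φ(811) = 811 − 1 = 810.
Since φ is multiplicative, φ(3382398169427) = 70 · 383688 · 150 · 810 = 3263266440000.

3263266440000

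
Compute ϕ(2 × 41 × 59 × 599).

φ(2) = 2 − 1 = 1.
φ(41) = 41 − 1 = 40.
φ(59) = 59 − 1 = 58.
φ(599) = 599 − 1 = 598.
Since φ is multiplicative, φ(2897962) = 1 · 40 · 58 · 598 = 1387360.

1387360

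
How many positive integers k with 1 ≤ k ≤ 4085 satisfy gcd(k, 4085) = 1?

3024

Factor 4085: 4085 = 5 * 19 * 43.
φ(4085) = 4085 · (1 − 1/5) · (1 − 1/19) · (1 − 1/43)
       = 4085 · 3024/4085 = 3024.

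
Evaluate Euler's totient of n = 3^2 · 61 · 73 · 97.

φ(3887469) = 3887469 · (1 − 1/3) · (1 − 1/61) · (1 − 1/73) · (1 − 1/97)
       = 3887469 · 829440/1295823 = 2488320.

2488320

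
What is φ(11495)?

7920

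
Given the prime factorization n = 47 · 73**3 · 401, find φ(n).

7059859200

φ(7331803399) = 7331803399 · (1 − 1/47) · (1 − 1/73) · (1 − 1/401)
       = 7331803399 · 1324800/1375831 = 7059859200.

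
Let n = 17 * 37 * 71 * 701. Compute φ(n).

φ(17) = 17 − 1 = 16.
φ(37) = 37 − 1 = 36.
φ(71) = 71 − 1 = 70.
φ(701) = 701 − 1 = 700.
Multiply: 16 · 36 · 70 · 700 = 28224000.

28224000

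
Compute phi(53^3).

φ(53^3) = 53^2·(53−1) = 2809·52 = 146068.

146068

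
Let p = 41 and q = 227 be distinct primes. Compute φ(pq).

9040

φ(n) = (p − 1)(q − 1) = (41−1)(227−1) = 40·226 = 9040.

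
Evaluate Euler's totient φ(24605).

Factor 24605: 24605 = 5 · 7 · 19 · 37.
φ(24605) = 24605 · (1 − 1/5) · (1 − 1/7) · (1 − 1/19) · (1 − 1/37)
       = 24605 · 15552/24605 = 15552.

15552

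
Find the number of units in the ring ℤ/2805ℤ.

1280

Factor 2805: 2805 = 3 · 5 · 11 · 17.
φ(2805) = 2805 · (1 − 1/3) · (1 − 1/5) · (1 − 1/11) · (1 − 1/17)
       = 2805 · 1280/2805 = 1280.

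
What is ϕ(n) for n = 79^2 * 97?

φ(79^2) = 79^1·(79−1) = 79·78 = 6162.
φ(97) = 97 − 1 = 96.
Since φ is multiplicative, φ(605377) = 6162 · 96 = 591552.

591552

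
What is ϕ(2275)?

1440

2275 = 5**2 · 7 · 13.
φ(2275) = 2275 · (1 − 1/5) · (1 − 1/7) · (1 − 1/13)
       = 2275 · 288/455 = 1440.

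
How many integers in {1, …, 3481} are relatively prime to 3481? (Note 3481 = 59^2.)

φ(59^2) = 59^2 − 59^1 = 3481 − 59 = 3422.

3422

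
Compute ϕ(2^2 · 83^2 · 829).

11270736

φ(22843924) = 22843924 · (1 − 1/2) · (1 − 1/83) · (1 − 1/829)
       = 22843924 · 67896/137614 = 11270736.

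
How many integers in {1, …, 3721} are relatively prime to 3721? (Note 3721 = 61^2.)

3660

φ(3721) = 3721 · (1 − 1/61)
       = 3721 · 60/61 = 3660.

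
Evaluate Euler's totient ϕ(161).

Factor 161: 161 = 7 * 23.
φ(161) = 161 · (1 − 1/7) · (1 − 1/23)
       = 161 · 132/161 = 132.

132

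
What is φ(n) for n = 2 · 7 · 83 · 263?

φ(305606) = 305606 · (1 − 1/2) · (1 − 1/7) · (1 − 1/83) · (1 − 1/263)
       = 305606 · 128904/305606 = 128904.

128904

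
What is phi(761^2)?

578360

φ(761^2) = 761^1·(761−1) = 761·760 = 578360.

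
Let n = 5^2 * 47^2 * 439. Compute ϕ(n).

18939120

φ(5^2) = 5^2 − 5^1 = 25 − 5 = 20.
φ(47^2) = 47^2 − 47^1 = 2209 − 47 = 2162.
φ(439) = 439 − 1 = 438.
φ(24243775) = 20 × 2162 × 438 = 18939120.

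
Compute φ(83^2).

φ(6889) = 6889 · (1 − 1/83)
       = 6889 · 82/83 = 6806.

6806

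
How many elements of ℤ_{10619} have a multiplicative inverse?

8640

10619 = 7 * 37 * 41.
φ(10619) = 10619 · (1 − 1/7) · (1 − 1/37) · (1 − 1/41)
       = 10619 · 8640/10619 = 8640.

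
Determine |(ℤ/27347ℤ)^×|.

24640

Factor 27347: 27347 = 23 × 29 × 41.
φ(23) = 23 − 1 = 22.
φ(29) = 29 − 1 = 28.
φ(41) = 41 − 1 = 40.
Multiply: 22 · 28 · 40 = 24640.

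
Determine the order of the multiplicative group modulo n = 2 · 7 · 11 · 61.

3600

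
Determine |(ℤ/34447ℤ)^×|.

27216

34447 = 7^2 · 19 · 37.
φ(7^2) = 7^1·(7−1) = 7·6 = 42.
φ(19) = 19 − 1 = 18.
φ(37) = 37 − 1 = 36.
φ(34447) = 42 × 18 × 36 = 27216.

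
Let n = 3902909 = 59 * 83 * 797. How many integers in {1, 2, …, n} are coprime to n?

φ(59) = 59 − 1 = 58.
φ(83) = 83 − 1 = 82.
φ(797) = 797 − 1 = 796.
Multiply: 58 · 82 · 796 = 3785776.

3785776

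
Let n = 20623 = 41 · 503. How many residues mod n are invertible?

φ(41) = 41 − 1 = 40.
φ(503) = 503 − 1 = 502.
Multiply: 40 · 502 = 20080.

20080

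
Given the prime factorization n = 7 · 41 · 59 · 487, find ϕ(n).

φ(7) = 7 − 1 = 6.
φ(41) = 41 − 1 = 40.
φ(59) = 59 − 1 = 58.
φ(487) = 487 − 1 = 486.
Since φ is multiplicative, φ(8246371) = 6 · 40 · 58 · 486 = 6765120.

6765120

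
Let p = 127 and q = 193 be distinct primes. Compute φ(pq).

24192

φ(24511) = 24511 · (1 − 1/127) · (1 − 1/193)
       = 24511 · 24192/24511 = 24192.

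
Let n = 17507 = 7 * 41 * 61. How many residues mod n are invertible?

14400

φ(7) = 7 − 1 = 6.
φ(41) = 41 − 1 = 40.
φ(61) = 61 − 1 = 60.
φ(17507) = 6 × 40 × 60 = 14400.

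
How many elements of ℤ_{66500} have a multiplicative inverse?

66500 = 2**2 · 5**3 · 7 · 19.
φ(2^2) = 2^2 − 2^1 = 4 − 2 = 2.
φ(5^3) = 5^3 − 5^2 = 125 − 25 = 100.
φ(7) = 7 − 1 = 6.
φ(19) = 19 − 1 = 18.
Since φ is multiplicative, φ(66500) = 2 · 100 · 6 · 18 = 21600.

21600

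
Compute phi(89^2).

φ(89^2) = 89^2 − 89^1 = 7921 − 89 = 7832.

7832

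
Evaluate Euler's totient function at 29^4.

682892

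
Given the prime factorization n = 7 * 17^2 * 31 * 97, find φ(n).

φ(6083161) = 6083161 · (1 − 1/7) · (1 − 1/17) · (1 − 1/31) · (1 − 1/97)
       = 6083161 · 276480/357833 = 4700160.

4700160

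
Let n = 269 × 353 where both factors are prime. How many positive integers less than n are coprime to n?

φ(94957) = 94957 · (1 − 1/269) · (1 − 1/353)
       = 94957 · 94336/94957 = 94336.

94336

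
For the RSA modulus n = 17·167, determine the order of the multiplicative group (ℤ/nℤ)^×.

φ(2839) = 2839 · (1 − 1/17) · (1 − 1/167)
       = 2839 · 2656/2839 = 2656.

2656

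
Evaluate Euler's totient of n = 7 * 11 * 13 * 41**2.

1180800

φ(7) = 7 − 1 = 6.
φ(11) = 11 − 1 = 10.
φ(13) = 13 − 1 = 12.
φ(41^2) = 41^2 − 41^1 = 1681 − 41 = 1640.
φ(1682681) = 6 × 10 × 12 × 1640 = 1180800.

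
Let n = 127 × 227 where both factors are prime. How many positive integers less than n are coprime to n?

φ(127) = 127 − 1 = 126.
φ(227) = 227 − 1 = 226.
Multiply: 126 · 226 = 28476.

28476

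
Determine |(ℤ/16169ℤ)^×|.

First factor: 16169 = 19 · 23 · 37.
φ(19) = 19 − 1 = 18.
φ(23) = 23 − 1 = 22.
φ(37) = 37 − 1 = 36.
Multiply: 18 · 22 · 36 = 14256.

14256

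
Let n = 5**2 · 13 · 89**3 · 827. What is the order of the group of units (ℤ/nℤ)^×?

φ(5^2) = 5^2 − 5^1 = 25 − 5 = 20.
φ(13) = 13 − 1 = 12.
φ(89^3) = 89^3 − 89^2 = 704969 − 7921 = 697048.
φ(827) = 827 − 1 = 826.
Multiply: 20 · 12 · 697048 · 826 = 138182795520.

138182795520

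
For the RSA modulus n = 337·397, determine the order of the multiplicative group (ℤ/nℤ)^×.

133056

φ(n) = (p − 1)(q − 1) = (337−1)(397−1) = 336·396 = 133056.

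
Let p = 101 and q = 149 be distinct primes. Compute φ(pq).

14800

φ(n) = (p − 1)(q − 1) = (101−1)(149−1) = 100·148 = 14800.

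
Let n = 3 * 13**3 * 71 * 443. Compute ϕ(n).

φ(207306723) = 207306723 · (1 − 1/3) · (1 − 1/13) · (1 − 1/71) · (1 − 1/443)
       = 207306723 · 742560/1226667 = 125492640.

125492640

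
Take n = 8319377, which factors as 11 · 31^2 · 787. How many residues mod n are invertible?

7309800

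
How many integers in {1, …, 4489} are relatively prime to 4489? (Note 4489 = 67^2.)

φ(4489) = 4489 · (1 − 1/67)
       = 4489 · 66/67 = 4422.

4422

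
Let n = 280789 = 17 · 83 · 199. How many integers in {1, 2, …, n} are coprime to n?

φ(280789) = 280789 · (1 − 1/17) · (1 − 1/83) · (1 − 1/199)
       = 280789 · 259776/280789 = 259776.

259776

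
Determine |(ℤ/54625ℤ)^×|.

Prime factorization: 54625 = 5^3 × 19 × 23.
φ(5^3) = 5^3 − 5^2 = 125 − 25 = 100.
φ(19) = 19 − 1 = 18.
φ(23) = 23 − 1 = 22.
Multiply: 100 · 18 · 22 = 39600.

39600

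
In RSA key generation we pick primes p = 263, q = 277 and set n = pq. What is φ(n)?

φ(n) = (p − 1)(q − 1) = (263−1)(277−1) = 262·276 = 72312.

72312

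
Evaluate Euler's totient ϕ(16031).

14080

First factor: 16031 = 17 · 23 · 41.
φ(17) = 17 − 1 = 16.
φ(23) = 23 − 1 = 22.
φ(41) = 41 − 1 = 40.
Multiply: 16 · 22 · 40 = 14080.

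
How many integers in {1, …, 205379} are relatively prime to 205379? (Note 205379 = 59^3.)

φ(205379) = 205379 · (1 − 1/59)
       = 205379 · 58/59 = 201898.

201898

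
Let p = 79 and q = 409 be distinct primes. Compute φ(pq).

31824

φ(pq) = (p−1)(q−1) = 78 · 408 = 31824.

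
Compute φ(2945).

Factor 2945: 2945 = 5 * 19 * 31.
φ(5) = 5 − 1 = 4.
φ(19) = 19 − 1 = 18.
φ(31) = 31 − 1 = 30.
Multiply: 4 · 18 · 30 = 2160.

2160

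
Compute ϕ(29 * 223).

φ(6467) = 6467 · (1 − 1/29) · (1 − 1/223)
       = 6467 · 6216/6467 = 6216.

6216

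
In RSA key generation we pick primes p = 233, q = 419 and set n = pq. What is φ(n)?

For distinct primes, φ(pq) = (p−1)(q−1) = 232 × 418 = 96976.

96976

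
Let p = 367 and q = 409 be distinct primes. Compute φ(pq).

149328

φ(150103) = 150103 · (1 − 1/367) · (1 − 1/409)
       = 150103 · 149328/150103 = 149328.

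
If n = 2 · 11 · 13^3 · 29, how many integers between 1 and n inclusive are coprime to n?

φ(1401686) = 1401686 · (1 − 1/2) · (1 − 1/11) · (1 − 1/13) · (1 − 1/29)
       = 1401686 · 3360/8294 = 567840.

567840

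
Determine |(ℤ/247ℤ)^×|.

247 = 13 × 19.
φ(13) = 13 − 1 = 12.
φ(19) = 19 − 1 = 18.
Multiply: 12 · 18 = 216.

216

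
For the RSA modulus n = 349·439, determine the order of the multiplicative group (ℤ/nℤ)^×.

152424

φ(n) = (p − 1)(q − 1) = (349−1)(439−1) = 348·438 = 152424.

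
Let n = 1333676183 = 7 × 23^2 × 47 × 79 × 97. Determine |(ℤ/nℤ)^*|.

1045744128

φ(1333676183) = 1333676183 · (1 − 1/7) · (1 − 1/23) · (1 − 1/47) · (1 − 1/79) · (1 − 1/97)
       = 1333676183 · 45467136/57985921 = 1045744128.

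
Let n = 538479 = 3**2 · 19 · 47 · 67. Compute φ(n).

φ(538479) = 538479 · (1 − 1/3) · (1 − 1/19) · (1 − 1/47) · (1 − 1/67)
       = 538479 · 109296/179493 = 327888.

327888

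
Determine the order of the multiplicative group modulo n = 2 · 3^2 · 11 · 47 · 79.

φ(2) = 2 − 1 = 1.
φ(3^2) = 3^1·(3−1) = 3·2 = 6.
φ(11) = 11 − 1 = 10.
φ(47) = 47 − 1 = 46.
φ(79) = 79 − 1 = 78.
φ(735174) = 1 × 6 × 10 × 46 × 78 = 215280.

215280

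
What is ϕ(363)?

Prime factorization: 363 = 3 * 11**2.
φ(3) = 3 − 1 = 2.
φ(11^2) = 11^1·(11−1) = 11·10 = 110.
φ(363) = 2 × 110 = 220.

220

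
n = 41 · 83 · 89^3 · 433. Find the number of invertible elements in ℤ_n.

987689134080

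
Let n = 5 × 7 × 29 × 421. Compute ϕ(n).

φ(427315) = 427315 · (1 − 1/5) · (1 − 1/7) · (1 − 1/29) · (1 − 1/421)
       = 427315 · 282240/427315 = 282240.

282240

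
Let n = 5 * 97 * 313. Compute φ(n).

119808

φ(151805) = 151805 · (1 − 1/5) · (1 − 1/97) · (1 − 1/313)
       = 151805 · 119808/151805 = 119808.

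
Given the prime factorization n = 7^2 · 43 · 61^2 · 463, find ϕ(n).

2982782880

φ(7^2) = 7^2 − 7^1 = 49 − 7 = 42.
φ(43) = 43 − 1 = 42.
φ(61^2) = 61^2 − 61^1 = 3721 − 61 = 3660.
φ(463) = 463 − 1 = 462.
φ(3629988061) = 42 × 42 × 3660 × 462 = 2982782880.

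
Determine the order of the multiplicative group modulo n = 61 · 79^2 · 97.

35493120

φ(61) = 61 − 1 = 60.
φ(79^2) = 79^1·(79−1) = 79·78 = 6162.
φ(97) = 97 − 1 = 96.
φ(36927997) = 60 × 6162 × 96 = 35493120.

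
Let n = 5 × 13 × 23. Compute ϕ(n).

φ(5) = 5 − 1 = 4.
φ(13) = 13 − 1 = 12.
φ(23) = 23 − 1 = 22.
Multiply: 4 · 12 · 22 = 1056.

1056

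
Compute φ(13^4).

φ(28561) = 28561 · (1 − 1/13)
       = 28561 · 12/13 = 26364.

26364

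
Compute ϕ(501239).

427680

501239 = 19 × 23 × 31 × 37.
φ(501239) = 501239 · (1 − 1/19) · (1 − 1/23) · (1 − 1/31) · (1 − 1/37)
       = 501239 · 427680/501239 = 427680.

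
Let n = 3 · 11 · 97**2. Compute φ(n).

186240

φ(3) = 3 − 1 = 2.
φ(11) = 11 − 1 = 10.
φ(97^2) = 97^1·(97−1) = 97·96 = 9312.
Since φ is multiplicative, φ(310497) = 2 · 10 · 9312 = 186240.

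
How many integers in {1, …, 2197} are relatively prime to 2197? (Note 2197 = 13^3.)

φ(2197) = 2197 · (1 − 1/13)
       = 2197 · 12/13 = 2028.

2028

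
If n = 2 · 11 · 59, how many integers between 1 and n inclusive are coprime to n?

580

φ(2) = 2 − 1 = 1.
φ(11) = 11 − 1 = 10.
φ(59) = 59 − 1 = 58.
φ(1298) = 1 × 10 × 58 = 580.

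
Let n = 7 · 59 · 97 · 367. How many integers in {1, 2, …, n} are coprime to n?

12227328

φ(14702387) = 14702387 · (1 − 1/7) · (1 − 1/59) · (1 − 1/97) · (1 − 1/367)
       = 14702387 · 12227328/14702387 = 12227328.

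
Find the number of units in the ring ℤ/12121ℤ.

10560

12121 = 17 · 23 · 31.
φ(12121) = 12121 · (1 − 1/17) · (1 − 1/23) · (1 − 1/31)
       = 12121 · 10560/12121 = 10560.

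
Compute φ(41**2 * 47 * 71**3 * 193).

φ(41^2) = 41^2 − 41^1 = 1681 − 41 = 1640.
φ(47) = 47 − 1 = 46.
φ(71^3) = 71^2·(71−1) = 5041·70 = 352870.
φ(193) = 193 − 1 = 192.
φ(5457552554761) = 1640 × 46 × 352870 × 192 = 5111138457600.

5111138457600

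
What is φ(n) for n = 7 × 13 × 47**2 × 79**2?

φ(1254559579) = 1254559579 · (1 − 1/7) · (1 − 1/13) · (1 − 1/47) · (1 − 1/79)
       = 1254559579 · 258336/337883 = 959201568.

959201568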